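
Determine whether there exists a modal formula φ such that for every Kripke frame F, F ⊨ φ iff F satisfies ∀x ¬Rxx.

No — not modally definable

Any modally definable frame class is closed under surjective bounded morphisms.
The 3-cycle (worlds s,t,u with s→t→u→s) is irreflexive, and the map sending every world to a single reflexive point • is a surjective bounded morphism (forth: every edge maps to (•,•); back: every world has a successor). So any modal formula valid on the 3-cycle is also valid on the reflexive point, which is not irreflexive.
So no modal formula (or set of formulas) defines exactly the irreflexive frames.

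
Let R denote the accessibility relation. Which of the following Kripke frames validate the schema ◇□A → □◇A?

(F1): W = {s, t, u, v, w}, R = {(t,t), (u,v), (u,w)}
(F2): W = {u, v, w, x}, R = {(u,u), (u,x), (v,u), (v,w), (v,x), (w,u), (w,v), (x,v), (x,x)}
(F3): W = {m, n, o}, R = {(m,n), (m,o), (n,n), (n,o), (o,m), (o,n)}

This is the axiom for convergence; its first-order frame correspondent is ∀x ∀y ∀z (Rxy ∧ Rxz → ∃w (Ryw ∧ Rzw)).
(F1): fails — Ruv and Ruv but v and v have no common successor.
(F2): holds.
(F3): holds.

(F2), (F3)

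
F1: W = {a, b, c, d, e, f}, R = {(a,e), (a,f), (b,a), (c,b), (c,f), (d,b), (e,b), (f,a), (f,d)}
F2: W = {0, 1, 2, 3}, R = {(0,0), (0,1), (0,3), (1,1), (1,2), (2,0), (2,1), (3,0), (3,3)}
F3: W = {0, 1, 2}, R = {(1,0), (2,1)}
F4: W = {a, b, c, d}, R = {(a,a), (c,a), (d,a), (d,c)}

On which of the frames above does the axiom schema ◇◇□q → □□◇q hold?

This is the axiom for a generalized confluence (Geach) condition; its first-order frame correspondent is ∀x ∀y ∀z ((xR²y ∧ xR²z) → ∃w (yRw ∧ zRw)).
F1: fails — aR²a, aR²b but no w with aRw and bRw.
F2: fails — 0R²1, 0R²3 but no w with 1Rw and 3Rw.
F3: fails — 2R²0, 2R²0 but no w with 0Rw and 0Rw.
F4: holds.

F4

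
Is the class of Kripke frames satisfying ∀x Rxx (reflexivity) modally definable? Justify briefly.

Definable; □r → r defines it

This is a Sahlqvist condition; the T axiom □r → r defines it.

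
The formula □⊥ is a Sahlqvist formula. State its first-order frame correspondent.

emptiness of R: ∀x ∀y ¬Rxy

□⊥ is valid iff no world has any successor (otherwise □⊥ fails at any world with one).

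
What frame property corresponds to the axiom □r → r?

reflexivity: ∀x Rxx

This schema is the T axiom.
Its frame correspondent is reflexivity — ∀x Rxx.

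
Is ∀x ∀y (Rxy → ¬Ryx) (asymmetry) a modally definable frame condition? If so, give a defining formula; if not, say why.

Any modally definable frame class is closed under surjective bounded morphisms.
The 5-cycle (worlds a,b,c,d,e with a→b→c→d→e→a) is asymmetric. Mapping every world to a single reflexive point • is a surjective bounded morphism, and the reflexive point is not asymmetric (R•• but asymmetry requires ¬R••).
So the class is not modally definable.

Not definable by any modal formula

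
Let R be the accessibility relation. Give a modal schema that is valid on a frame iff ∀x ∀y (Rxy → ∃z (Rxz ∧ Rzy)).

□□s → □s

The condition is density. The C4 schema □□s → □s defines it.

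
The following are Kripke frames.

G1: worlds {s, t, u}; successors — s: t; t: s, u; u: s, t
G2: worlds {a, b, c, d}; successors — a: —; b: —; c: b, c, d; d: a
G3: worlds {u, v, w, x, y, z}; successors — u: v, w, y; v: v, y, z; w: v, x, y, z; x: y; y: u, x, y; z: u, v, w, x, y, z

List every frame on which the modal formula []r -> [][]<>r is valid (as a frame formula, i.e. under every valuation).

This is the axiom for a generalized confluence (Geach) condition; its first-order frame correspondent is forall x forall z (x R^2 z -> exists w (xRw & zRw)).
G1: fails — tR²s but no w with tRw and sRw.
G2: fails — cR²a but no w with cRw and aRw.
G3: condition met.

G3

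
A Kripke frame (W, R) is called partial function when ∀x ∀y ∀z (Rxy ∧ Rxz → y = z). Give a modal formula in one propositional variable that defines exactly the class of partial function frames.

The condition is partial functionality. The CD schema ◇p → □p defines it.
Suppose ◇p→□p is valid. Take Rxy, Rxz and set V(p)={y}. Then ◇p at x, so □p at x, so p at z, i.e. z=y.

◇p → □p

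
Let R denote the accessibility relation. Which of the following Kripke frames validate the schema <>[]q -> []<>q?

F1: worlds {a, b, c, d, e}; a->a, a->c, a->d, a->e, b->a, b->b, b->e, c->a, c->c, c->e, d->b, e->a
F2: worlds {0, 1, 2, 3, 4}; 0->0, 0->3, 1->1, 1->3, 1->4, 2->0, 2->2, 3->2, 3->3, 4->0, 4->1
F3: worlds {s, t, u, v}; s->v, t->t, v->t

F3

The schema corresponds to convergence: forall x forall y forall z (Rxy & Rxz -> exists w (Ryw & Rzw)).
F1: fails — Rae and Rad but e and d have no common successor.
F2: fails — R14 and R13 but 4 and 3 have no common successor.
F3: satisfies the condition.
Valid on: F3.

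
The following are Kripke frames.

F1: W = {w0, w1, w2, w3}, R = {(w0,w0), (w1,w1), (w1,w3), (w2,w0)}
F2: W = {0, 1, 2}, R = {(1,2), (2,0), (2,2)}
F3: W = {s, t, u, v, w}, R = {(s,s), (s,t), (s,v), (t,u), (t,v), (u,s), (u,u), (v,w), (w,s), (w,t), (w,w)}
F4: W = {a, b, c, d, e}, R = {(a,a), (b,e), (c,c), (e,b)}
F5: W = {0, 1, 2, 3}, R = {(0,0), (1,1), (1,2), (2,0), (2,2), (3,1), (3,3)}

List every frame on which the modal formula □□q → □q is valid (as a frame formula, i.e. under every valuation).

The schema corresponds to density: ∀x ∀y (Rxy → ∃z (Rxz ∧ Rzy)).
F1: condition met.
F2: condition met.
F3: fails — Rtv but no z with Rtz and Rzv.
F4: fails — Reb but no z with Rez and Rzb.
F5: condition met.

F1, F2, F5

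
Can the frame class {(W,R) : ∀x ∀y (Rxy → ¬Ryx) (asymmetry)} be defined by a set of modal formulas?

If a class were modally definable it would be closed under surjective bounded morphisms (Goldblatt–Thomason).
The 5-cycle (worlds s,t,u,v,w with s→t→u→v→w→s) is asymmetric. Mapping every world to a single reflexive point • is a surjective bounded morphism, and the reflexive point is not asymmetric (R•• but asymmetry requires ¬R••).
So no modal formula (or set of formulas) defines exactly the asymmetric frames.

No — not modally definable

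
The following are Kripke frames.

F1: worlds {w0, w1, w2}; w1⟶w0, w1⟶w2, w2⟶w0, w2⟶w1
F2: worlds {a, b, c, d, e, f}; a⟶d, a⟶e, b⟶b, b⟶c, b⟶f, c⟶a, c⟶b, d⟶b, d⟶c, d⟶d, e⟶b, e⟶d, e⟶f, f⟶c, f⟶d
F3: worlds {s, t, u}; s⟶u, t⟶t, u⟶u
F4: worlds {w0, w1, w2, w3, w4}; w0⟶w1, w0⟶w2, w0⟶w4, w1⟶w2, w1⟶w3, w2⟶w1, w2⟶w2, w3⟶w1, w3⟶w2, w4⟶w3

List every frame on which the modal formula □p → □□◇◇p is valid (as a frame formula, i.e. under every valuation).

F2, F3

This is the axiom for a generalized confluence (Geach) condition; its first-order frame correspondent is ∀x ∀z (xR²z → ∃w (xRw ∧ zR²w)).
F1: fails — w1R²w0 but no w with w1Rw and w0R²w.
F2: condition met.
F3: condition met.
F4: fails — w4R²w1 but no w with w4Rw and w1R²w.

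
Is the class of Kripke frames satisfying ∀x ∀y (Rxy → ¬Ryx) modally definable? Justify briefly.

Not modally definable

If a class were modally definable it would be closed under surjective bounded morphisms (Goldblatt–Thomason).
The 5-cycle (worlds s,t,u,v,w with s→t→u→v→w→s) is asymmetric. Mapping every world to a single reflexive point • is a surjective bounded morphism, and the reflexive point is not asymmetric (R•• but asymmetry requires ¬R••).
Hence asymmetry is not modally definable.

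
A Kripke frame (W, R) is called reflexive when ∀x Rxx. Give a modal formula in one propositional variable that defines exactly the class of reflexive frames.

The condition is reflexivity. The T schema □q → q defines it.
Suppose □q→q is valid. At any x set V(q)={w : Rxw}. Then □q holds at x, so q holds at x, i.e. Rxx.

□q → q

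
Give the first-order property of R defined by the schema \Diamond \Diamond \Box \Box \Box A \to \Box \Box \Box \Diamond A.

\forall x \forall y \forall z ((x R^2 y \wedge x R^3 z) \to \exists w (y R^3 w \wedge zRw))

This is a Sahlqvist (Geach-type) schema ◇^2□^3A → □^3◇^1A.
First-order correspondent: \forall x \forall y \forall z ((x R^2 y \wedge x R^3 z) \to \exists w (y R^3 w \wedge zRw)).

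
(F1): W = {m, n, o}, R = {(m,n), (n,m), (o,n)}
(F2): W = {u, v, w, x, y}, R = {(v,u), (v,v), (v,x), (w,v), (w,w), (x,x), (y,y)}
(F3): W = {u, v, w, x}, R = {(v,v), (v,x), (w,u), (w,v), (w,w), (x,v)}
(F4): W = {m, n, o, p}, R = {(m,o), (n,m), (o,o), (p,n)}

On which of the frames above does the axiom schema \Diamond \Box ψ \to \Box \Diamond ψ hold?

(F1), (F4)

The schema corresponds to convergence: \forall x \forall y \forall z (Rxy \wedge Rxz \to \exists w (Ryw \wedge Rzw)).
(F1): satisfies the condition.
(F2): fails — Rvv and Rvu but v and u have no common successor.
(F3): fails — Rww and Rwu but w and u have no common successor.
(F4): satisfies the condition.
Valid on: (F1), (F4).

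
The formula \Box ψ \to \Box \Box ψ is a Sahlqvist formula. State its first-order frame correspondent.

Suppose □ψ→□□ψ is valid. Take Rxy, Ryz and set V(ψ)={w : Rxw}. Then □ψ at x, so □□ψ at x, so □ψ at y, so ψ at z, i.e. Rxz.
Conversely, on a frame with transitivity the schema holds at every world under every valuation.
Frame condition: \forall x \forall y \forall z (Rxy \wedge Ryz \to Rxz).

Transitivity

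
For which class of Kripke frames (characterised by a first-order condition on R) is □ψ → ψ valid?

Suppose □ψ→ψ is valid. At any x set V(ψ)={w : Rxw}. Then □ψ holds at x, so ψ holds at x, i.e. Rxx.
The converse is a direct semantic check.
Frame condition: ∀x Rxx.

reflexivity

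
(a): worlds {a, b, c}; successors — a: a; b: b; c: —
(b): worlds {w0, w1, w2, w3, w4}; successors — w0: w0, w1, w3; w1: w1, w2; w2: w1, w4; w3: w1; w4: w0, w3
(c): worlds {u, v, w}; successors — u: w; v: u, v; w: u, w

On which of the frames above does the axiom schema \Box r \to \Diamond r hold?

(b), (c)

The schema corresponds to seriality: \forall x \exists y Rxy.
(a): fails — world c has no successor.
(b): satisfies the condition.
(c): satisfies the condition.
Valid on: (b), (c).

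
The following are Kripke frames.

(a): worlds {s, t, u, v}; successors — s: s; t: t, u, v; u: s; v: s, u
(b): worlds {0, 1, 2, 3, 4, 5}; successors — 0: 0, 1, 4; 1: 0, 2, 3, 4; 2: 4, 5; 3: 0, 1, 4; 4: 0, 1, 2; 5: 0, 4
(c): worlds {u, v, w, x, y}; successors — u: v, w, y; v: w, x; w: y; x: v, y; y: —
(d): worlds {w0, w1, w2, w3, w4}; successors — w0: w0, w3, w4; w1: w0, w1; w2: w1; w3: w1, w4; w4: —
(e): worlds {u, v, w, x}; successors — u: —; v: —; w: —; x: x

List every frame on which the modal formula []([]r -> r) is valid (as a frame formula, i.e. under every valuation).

(e)

This is the axiom for shift-reflexivity; its first-order frame correspondent is forall x forall y (Rxy -> Ryy).
(a): fails — Rtv but not Rvv.
(b): fails — R34 but not R44.
(c): fails — Ruv but not Rvv.
(d): fails — Rw0w4 but not Rw4w4.
(e): satisfies the condition.
Valid on: (e).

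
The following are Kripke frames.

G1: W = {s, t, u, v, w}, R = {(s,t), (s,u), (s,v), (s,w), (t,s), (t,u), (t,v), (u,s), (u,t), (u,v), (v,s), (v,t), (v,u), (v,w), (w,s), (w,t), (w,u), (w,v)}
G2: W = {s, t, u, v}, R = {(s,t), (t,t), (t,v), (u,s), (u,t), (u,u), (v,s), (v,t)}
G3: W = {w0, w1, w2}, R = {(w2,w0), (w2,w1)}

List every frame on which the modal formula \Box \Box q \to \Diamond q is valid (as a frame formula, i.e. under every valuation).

Frame correspondent (Sahlqvist): \forall x \exists w (x R^2 w \wedge xRw) — i.e. a generalized confluence (Geach) condition.
G1: satisfies the condition.
G2: satisfies the condition.
G3: fails — at w0 but no w with w0R²w and w0Rw.

G1, G2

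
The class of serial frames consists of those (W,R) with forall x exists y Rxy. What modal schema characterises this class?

This is seriality; the standard corresponding axiom is D: □p → ◇p.
Suppose □p→◇p is valid. At any x set V(p)=W. Then □p at x, so ◇p at x, so x has a successor.

□p → ◇p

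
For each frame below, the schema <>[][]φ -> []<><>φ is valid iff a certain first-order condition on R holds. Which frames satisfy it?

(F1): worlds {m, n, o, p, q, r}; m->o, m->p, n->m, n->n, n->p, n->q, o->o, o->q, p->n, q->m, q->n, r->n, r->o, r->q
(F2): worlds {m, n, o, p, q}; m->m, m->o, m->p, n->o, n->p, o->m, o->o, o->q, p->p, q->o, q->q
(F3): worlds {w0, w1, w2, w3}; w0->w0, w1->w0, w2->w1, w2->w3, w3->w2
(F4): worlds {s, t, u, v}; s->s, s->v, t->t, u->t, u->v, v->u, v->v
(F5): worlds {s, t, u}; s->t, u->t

This is the axiom for a generalized confluence (Geach) condition; its first-order frame correspondent is forall x forall y forall z ((xRy & xRz) -> exists w (y R^2 w & z R^2 w)).
(F1): condition met.
(F2): condition met.
(F3): fails — w2Rw1, w2Rw3 but no w with w1R²w and w3R²w.
(F4): condition met.
(F5): fails — sRt, sRt but no w with tR²w and tR²w.
Valid on: (F1), (F2), (F4).

(F1), (F2), (F4)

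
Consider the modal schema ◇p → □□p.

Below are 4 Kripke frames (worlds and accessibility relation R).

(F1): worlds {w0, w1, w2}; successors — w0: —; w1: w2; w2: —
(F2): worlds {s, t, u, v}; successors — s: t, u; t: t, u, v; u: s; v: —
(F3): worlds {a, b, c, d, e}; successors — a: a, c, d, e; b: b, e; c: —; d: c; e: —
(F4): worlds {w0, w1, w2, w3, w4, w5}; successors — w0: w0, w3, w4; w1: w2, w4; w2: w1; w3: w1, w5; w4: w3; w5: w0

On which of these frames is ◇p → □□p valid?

This is the axiom for a generalized confluence (Geach) condition; its first-order frame correspondent is ∀x ∀y ∀z ((xRy ∧ xR²z) → ∃w (y = w ∧ z = w)).
(F1): condition met.
(F2): fails — sRt, sR²s but t ≠ s.
(F3): fails — aRa, aR²c but a ≠ c.
(F4): fails — w0Rw0, w0R²w1 but w0 ≠ w1.

(F1)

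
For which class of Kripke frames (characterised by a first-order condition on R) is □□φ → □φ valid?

density: ∀x ∀y (Rxy → ∃z (Rxz ∧ Rzy))

Suppose □□φ→□φ is valid. Take Rxy and set V(φ)={w : xR²w}. Then □□φ at x, so □φ at x, so φ at y, i.e. ∃z(Rxz∧Rzy).
Conversely, any frame satisfying ∀x ∀y (Rxy → ∃z (Rxz ∧ Rzy)) validates the schema.
So the correspondent is density.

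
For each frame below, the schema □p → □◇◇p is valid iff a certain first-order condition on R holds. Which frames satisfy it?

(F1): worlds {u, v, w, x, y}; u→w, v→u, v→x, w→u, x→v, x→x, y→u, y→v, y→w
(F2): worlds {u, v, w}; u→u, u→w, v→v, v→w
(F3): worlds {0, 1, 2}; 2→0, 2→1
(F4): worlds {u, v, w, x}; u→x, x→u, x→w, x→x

Frame correspondent (Sahlqvist): ∀x ∀z (xRz → ∃w (xRw ∧ zR²w)) — i.e. a generalized confluence (Geach) condition.
(F1): satisfies the condition.
(F2): fails — uRw but no t with uRt and wR²t.
(F3): fails — 2R0 but no w with 2Rw and 0R²w.
(F4): fails — xRw but no t with xRt and wR²t.
Valid on: (F1).

(F1)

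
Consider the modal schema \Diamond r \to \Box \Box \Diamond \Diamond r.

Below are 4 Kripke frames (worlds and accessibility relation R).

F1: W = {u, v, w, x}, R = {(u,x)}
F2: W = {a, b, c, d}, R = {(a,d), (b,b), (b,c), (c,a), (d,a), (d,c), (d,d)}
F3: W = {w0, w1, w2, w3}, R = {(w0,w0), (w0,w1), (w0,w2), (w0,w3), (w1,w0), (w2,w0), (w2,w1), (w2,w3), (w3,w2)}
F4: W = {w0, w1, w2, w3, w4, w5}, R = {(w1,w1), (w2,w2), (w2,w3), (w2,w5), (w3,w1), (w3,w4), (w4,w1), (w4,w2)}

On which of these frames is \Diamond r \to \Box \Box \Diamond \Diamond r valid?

Frame correspondent (Sahlqvist): \forall x \forall y \forall z ((xRy \wedge x R^2 z) \to \exists w (y = w \wedge z R^2 w)) — i.e. a generalized confluence (Geach) condition.
F1: condition met.
F2: fails — bRb, bR²a but no w with b=w and aR²w.
F3: fails — w0Rw2, w0R²w3 but no w with w2=w and w3R²w.
F4: fails — w2Rw2, w2R²w1 but no w with w2=w and w1R²w.

F1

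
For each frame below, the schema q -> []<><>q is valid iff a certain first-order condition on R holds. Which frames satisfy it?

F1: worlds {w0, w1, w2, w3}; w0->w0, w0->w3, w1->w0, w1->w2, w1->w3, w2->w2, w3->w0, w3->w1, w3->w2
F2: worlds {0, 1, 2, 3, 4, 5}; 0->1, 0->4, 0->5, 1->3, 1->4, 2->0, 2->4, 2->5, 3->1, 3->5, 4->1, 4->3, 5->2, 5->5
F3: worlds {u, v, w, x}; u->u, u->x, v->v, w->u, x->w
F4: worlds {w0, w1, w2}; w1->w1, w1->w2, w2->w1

F3, F4

Frame correspondent (Sahlqvist): forall x forall z (xRz -> exists w (x = w & z R^2 w)) — i.e. a generalized confluence (Geach) condition.
F1: fails — w1Rw2 but no w with w1=w and w2R²w.
F2: fails — 0R1 but no w with 0=w and 1R²w.
F3: ✓.
F4: ✓.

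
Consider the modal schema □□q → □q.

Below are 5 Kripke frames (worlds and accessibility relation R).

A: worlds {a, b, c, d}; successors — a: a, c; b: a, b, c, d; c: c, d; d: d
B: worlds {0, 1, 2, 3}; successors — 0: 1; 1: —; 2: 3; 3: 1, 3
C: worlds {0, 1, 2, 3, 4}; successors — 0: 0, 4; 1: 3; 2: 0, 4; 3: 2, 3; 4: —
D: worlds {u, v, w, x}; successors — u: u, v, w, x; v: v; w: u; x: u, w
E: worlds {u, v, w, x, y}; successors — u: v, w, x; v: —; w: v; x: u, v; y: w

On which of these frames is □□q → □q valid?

A, C, D

Frame correspondent (Sahlqvist): ∀x ∀y (Rxy → ∃z (Rxz ∧ Rzy)) — i.e. density.
A: condition met.
B: fails — R01 but no z with R0z and Rz1.
C: condition met.
D: condition met.
E: fails — Ruw but no z with Ruz and Rzw.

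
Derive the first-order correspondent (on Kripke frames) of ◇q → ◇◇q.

∀x ∀y (xRy → ∃w (y = w ∧ xR²w))

This is a Sahlqvist (Geach-type) schema ◇^1□^0q → □^0◇^2q.
Minimal-valuation argument: fix x; take any y with xR^1y and any z with xR^0z. Set V(q) to the set of worlds R-reachable from y in exactly 0 steps. Then □^0q holds at y, so the antecedent holds at x; validity forces ◇^2q at z, giving a w with zR^2w and yR^0w.
First-order correspondent: ∀x ∀y (xRy → ∃w (y = w ∧ xR²w)).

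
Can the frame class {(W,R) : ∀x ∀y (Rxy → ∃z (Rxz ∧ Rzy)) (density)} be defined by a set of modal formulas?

Yes: it is density, defined by the C4 schema □□p → □p.
Suppose □□p→□p is valid. Take Rxy and set V(p)={w : xR²w}. Then □□p at x, so □p at x, so p at y, i.e. ∃z(Rxz∧Rzy).

Yes, by □□p → □p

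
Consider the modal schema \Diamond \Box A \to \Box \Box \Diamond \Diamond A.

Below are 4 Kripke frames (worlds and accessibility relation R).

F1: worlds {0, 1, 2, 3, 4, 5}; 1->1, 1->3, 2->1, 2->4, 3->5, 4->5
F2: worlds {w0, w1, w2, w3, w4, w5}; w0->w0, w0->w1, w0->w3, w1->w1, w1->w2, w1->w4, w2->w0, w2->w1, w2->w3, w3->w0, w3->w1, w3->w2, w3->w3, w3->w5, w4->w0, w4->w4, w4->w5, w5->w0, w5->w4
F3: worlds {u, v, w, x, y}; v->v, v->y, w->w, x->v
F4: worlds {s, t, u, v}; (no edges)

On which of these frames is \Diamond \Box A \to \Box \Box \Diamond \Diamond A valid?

The schema corresponds to a generalized confluence (Geach) condition: \forall x \forall y \forall z ((xRy \wedge x R^2 z) \to \exists w (yRw \wedge z R^2 w)).
F1: fails — 1R1, 1R²3 but no w with 1Rw and 3R²w.
F2: satisfies the condition.
F3: fails — vRv, vR²y but no t with vRt and yR²t.
F4: satisfies the condition.

F2, F4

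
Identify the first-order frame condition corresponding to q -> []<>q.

Suppose q→□◇q is valid. Take Rxy and set V(q)={x}. Then q at x, so □◇q at x, so ◇q at y, so some z with Ryz has q; z=x, i.e. Ryx.

Symmetry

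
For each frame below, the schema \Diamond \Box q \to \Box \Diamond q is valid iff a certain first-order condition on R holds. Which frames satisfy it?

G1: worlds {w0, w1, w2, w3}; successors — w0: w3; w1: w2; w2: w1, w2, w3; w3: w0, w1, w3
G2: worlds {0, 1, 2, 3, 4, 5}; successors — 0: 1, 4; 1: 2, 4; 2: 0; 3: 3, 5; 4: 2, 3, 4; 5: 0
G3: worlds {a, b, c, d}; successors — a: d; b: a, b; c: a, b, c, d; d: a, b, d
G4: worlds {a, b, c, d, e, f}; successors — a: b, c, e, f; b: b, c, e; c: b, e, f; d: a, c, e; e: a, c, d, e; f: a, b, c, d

G4

The schema corresponds to convergence: \forall x \forall y \forall z (Rxy \wedge Rxz \to \exists w (Ryw \wedge Rzw)).
G1: fails — Rw2w1 and Rw2w3 but w1 and w3 have no common successor.
G2: fails — R12 and R14 but 2 and 4 have no common successor.
G3: fails — Rbb and Rba but b and a have no common successor.
G4: ✓.
Valid on: G4.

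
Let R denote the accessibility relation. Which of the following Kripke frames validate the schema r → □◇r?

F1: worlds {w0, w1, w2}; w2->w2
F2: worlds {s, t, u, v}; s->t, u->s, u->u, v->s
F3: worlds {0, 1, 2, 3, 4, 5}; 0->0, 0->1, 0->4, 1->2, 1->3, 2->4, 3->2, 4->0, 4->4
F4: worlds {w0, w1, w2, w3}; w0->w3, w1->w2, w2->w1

F1

This is the axiom for symmetry; its first-order frame correspondent is ∀x ∀y (Rxy → Ryx).
F1: holds.
F2: fails — Rus but not Rsu.
F3: fails — R32 but not R23.
F4: fails — Rw0w3 but not Rw3w0.
Valid on: F1.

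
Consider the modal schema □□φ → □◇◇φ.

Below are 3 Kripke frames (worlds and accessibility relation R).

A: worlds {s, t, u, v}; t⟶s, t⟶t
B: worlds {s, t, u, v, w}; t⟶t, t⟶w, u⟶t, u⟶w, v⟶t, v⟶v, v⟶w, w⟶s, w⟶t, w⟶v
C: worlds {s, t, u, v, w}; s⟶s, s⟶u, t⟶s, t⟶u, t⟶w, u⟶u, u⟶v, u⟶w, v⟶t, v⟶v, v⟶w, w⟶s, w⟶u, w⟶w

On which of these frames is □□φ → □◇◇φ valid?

Frame correspondent (Sahlqvist): ∀x ∀z (xRz → ∃w (xR²w ∧ zR²w)) — i.e. a generalized confluence (Geach) condition.
A: fails — tRs but no w with tR²w and sR²w.
B: fails — wRs but no w* with wR²w* and sR²w*.
C: condition met.
Valid on: C.

C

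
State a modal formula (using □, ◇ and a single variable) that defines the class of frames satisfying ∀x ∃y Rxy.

This is seriality; the standard corresponding axiom is D: □r → ◇r.
Suppose □r→◇r is valid. At any x set V(r)=W. Then □r at x, so ◇r at x, so x has a successor.

□r → ◇r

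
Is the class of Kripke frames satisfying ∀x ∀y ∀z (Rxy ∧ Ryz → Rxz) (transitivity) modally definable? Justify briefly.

Definable; □p → □□p defines it

This is a Sahlqvist condition; the 4 axiom □p → □□p defines it.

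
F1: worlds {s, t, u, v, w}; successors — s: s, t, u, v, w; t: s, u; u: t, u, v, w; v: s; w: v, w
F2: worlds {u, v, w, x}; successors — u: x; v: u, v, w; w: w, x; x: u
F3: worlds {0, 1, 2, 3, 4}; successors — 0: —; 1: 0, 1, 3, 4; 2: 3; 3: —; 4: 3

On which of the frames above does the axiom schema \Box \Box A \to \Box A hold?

F1

This is the axiom for density; its first-order frame correspondent is \forall x \forall y (Rxy \to \exists z (Rxz \wedge Rzy)).
F1: ✓.
F2: fails — Rxu but no z with Rxz and Rzu.
F3: fails — R43 but no z with R4z and Rz3.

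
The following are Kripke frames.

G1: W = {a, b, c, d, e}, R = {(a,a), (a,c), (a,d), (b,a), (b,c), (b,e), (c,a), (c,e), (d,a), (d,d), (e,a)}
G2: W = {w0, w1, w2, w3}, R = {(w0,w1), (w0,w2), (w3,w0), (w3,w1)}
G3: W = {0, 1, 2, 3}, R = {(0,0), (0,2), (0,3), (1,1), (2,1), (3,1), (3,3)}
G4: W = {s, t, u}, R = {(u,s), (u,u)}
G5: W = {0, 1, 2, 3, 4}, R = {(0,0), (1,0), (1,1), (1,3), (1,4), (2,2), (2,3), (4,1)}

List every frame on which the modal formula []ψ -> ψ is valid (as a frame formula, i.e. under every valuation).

The schema corresponds to reflexivity: forall x Rxx.
G1: fails — world b does not see itself.
G2: fails — world w0 does not see itself.
G3: fails — world 2 does not see itself.
G4: fails — world s does not see itself.
G5: fails — world 3 does not see itself.
Valid on no frame.

none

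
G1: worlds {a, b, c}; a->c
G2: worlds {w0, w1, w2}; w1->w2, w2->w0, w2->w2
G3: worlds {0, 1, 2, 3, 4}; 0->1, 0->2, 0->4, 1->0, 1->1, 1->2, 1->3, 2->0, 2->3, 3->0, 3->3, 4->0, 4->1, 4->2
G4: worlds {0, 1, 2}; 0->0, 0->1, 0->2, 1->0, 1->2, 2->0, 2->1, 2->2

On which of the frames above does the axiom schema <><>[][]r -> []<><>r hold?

This is the axiom for a generalized confluence (Geach) condition; its first-order frame correspondent is forall x forall y forall z ((x R^2 y & xRz) -> exists w (y R^2 w & z R^2 w)).
G1: ✓.
G2: fails — w1R²w0, w1Rw2 but no w with w0R²w and w2R²w.
G3: ✓.
G4: ✓.

G1, G3, G4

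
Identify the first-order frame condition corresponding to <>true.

This is a form of the D axiom.
Its frame correspondent is seriality — forall x exists y Rxy.

Seriality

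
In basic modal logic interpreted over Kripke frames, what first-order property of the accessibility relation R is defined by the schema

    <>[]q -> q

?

This schema is equivalent to the B axiom q → □◇q.
It corresponds to symmetry: forall x forall y (Rxy -> Ryx).

Symmetry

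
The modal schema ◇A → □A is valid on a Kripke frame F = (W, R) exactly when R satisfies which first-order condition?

partial functionality: ∀x ∀y ∀z (Rxy ∧ Rxz → y = z)

Suppose ◇A→□A is valid. Take Rxy, Rxz and set V(A)={y}. Then ◇A at x, so □A at x, so A at z, i.e. z=y.
Conversely, on a frame with partial functionality the schema holds at every world under every valuation.
So the correspondent is partial functionality.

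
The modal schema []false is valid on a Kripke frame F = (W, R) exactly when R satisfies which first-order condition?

Emptiness of R

□⊥ is valid iff no world has any successor (otherwise □⊥ fails at any world with one).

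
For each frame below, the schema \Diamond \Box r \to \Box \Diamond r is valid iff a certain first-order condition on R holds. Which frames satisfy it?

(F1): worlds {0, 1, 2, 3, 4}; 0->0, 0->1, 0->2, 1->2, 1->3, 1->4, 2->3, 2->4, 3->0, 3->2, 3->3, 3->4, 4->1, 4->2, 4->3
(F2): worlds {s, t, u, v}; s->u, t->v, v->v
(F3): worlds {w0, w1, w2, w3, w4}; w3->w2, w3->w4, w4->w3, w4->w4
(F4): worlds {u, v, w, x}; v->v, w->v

Frame correspondent (Sahlqvist): \forall x \forall y \forall z (Rxy \wedge Rxz \to \exists w (Ryw \wedge Rzw)) — i.e. convergence.
(F1): fails — R00 and R02 but 0 and 2 have no common successor.
(F2): fails — Rsu and Rsu but u and u have no common successor.
(F3): fails — Rw3w2 and Rw3w2 but w2 and w2 have no common successor.
(F4): holds.

(F4)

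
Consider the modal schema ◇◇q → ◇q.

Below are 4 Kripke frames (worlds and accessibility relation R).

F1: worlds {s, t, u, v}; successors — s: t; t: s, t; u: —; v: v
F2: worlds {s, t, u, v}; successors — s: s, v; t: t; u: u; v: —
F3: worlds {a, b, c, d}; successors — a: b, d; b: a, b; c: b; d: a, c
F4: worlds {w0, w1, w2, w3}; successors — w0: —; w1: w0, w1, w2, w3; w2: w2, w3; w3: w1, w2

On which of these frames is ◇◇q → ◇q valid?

F2

The schema corresponds to transitivity: ∀x ∀y ∀z (Rxy ∧ Ryz → Rxz).
F1: fails — Rst and Rts but not Rss.
F2: holds.
F3: fails — Rdc and Rcb but not Rdb.
F4: fails — Rw3w1 and Rw1w0 but not Rw3w0.
Valid on: F2.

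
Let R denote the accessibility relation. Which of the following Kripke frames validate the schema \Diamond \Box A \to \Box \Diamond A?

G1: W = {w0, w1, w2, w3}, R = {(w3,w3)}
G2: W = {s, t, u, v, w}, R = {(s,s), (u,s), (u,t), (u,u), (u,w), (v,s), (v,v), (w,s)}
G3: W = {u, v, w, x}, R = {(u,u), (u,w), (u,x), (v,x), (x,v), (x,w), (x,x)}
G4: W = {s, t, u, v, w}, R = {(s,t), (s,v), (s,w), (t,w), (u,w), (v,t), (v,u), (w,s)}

G1

This is the axiom for convergence; its first-order frame correspondent is \forall x \forall y \forall z (Rxy \wedge Rxz \to \exists w (Ryw \wedge Rzw)).
G1: satisfies the condition.
G2: fails — Ruw and Rut but w and t have no common successor.
G3: fails — Ruw and Ruw but w and w have no common successor.
G4: fails — Rsv and Rsw but v and w have no common successor.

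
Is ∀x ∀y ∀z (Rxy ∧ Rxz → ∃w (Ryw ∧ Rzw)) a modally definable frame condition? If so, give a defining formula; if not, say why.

The condition is convergence. A defining modal formula is ◇□r → □◇r.
Suppose ◇□r→□◇r is valid. Take Rxy, Rxz and set V(r)={w : Ryw}. Then □r at y so ◇□r at x, so □◇r at x, so ◇r at z, giving w with Rzw and Ryw.

Yes, by ◇□r → □◇r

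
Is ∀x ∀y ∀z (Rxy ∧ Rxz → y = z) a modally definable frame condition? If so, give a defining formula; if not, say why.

Yes — defined by ◇r → □r

The condition is partial functionality. A defining modal formula is ◇r → □r.
Suppose ◇r→□r is valid. Take Rxy, Rxz and set V(r)={y}. Then ◇r at x, so □r at x, so r at z, i.e. z=y.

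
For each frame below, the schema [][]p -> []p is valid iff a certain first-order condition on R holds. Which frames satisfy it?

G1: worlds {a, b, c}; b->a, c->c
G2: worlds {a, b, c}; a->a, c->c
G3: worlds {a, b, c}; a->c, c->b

G2

Frame correspondent (Sahlqvist): forall x forall y (Rxy -> exists z (Rxz & Rzy)) — i.e. density.
G1: fails — Rba but no z with Rbz and Rza.
G2: satisfies the condition.
G3: fails — Rac but no z with Raz and Rzc.
Valid on: G2.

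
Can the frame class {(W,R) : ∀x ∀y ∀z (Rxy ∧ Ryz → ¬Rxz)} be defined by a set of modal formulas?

No

Modal frame validity is preserved under surjective bounded morphisms.
The 5-cycle (worlds w0,w1,w2,w3,w4 with w0→w1→w2→w3→w4→w0) is intransitive. Mapping every world to a single reflexive point • is a surjective bounded morphism; the reflexive point is not intransitive (R••∧R•• but R••).
Hence intransitivity is not modally definable.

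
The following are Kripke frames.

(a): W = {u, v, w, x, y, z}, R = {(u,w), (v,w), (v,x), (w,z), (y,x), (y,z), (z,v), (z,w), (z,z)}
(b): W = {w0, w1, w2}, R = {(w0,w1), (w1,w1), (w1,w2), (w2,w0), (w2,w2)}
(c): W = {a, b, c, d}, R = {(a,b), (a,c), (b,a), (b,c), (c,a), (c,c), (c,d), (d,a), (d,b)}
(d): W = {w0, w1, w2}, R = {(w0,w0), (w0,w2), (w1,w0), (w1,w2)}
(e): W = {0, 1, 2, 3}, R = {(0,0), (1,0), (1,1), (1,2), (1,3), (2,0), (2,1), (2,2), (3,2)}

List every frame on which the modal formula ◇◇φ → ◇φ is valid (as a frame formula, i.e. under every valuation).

(d)

This is the axiom for transitivity; its first-order frame correspondent is ∀x ∀y ∀z (Rxy ∧ Ryz → Rxz).
(a): fails — Ruw and Rwz but not Ruz.
(b): fails — Rw1w2 and Rw2w0 but not Rw1w0.
(c): fails — Rbc and Rcd but not Rbd.
(d): holds.
(e): fails — R32 and R20 but not R30.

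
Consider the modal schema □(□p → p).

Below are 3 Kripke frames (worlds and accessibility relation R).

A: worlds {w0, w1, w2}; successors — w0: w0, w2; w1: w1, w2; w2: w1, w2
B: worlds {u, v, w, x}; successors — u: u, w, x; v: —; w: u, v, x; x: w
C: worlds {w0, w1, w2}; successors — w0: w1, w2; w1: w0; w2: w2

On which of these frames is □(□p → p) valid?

A

This is the axiom for shift-reflexivity; its first-order frame correspondent is ∀x ∀y (Rxy → Ryy).
A: condition met.
B: fails — Rxw but not Rww.
C: fails — Rw0w1 but not Rw1w1.
Valid on: A.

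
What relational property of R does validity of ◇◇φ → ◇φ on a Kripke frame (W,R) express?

Transitivity

Equivalently (dual form): □φ → □□φ.
Suppose □φ→□□φ is valid. Take Rxy, Ryz and set V(φ)={w : Rxw}. Then □φ at x, so □□φ at x, so □φ at y, so φ at z, i.e. Rxz.
The converse is a direct semantic check.
Frame condition: ∀x ∀y ∀z (Rxy ∧ Ryz → Rxz).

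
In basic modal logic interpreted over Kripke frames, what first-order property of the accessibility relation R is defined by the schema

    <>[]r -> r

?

Equivalently (dual form): r → □◇r.
Suppose r→□◇r is valid. Take Rxy and set V(r)={x}. Then r at x, so □◇r at x, so ◇r at y, so some z with Ryz has r; z=x, i.e. Ryx.

symmetry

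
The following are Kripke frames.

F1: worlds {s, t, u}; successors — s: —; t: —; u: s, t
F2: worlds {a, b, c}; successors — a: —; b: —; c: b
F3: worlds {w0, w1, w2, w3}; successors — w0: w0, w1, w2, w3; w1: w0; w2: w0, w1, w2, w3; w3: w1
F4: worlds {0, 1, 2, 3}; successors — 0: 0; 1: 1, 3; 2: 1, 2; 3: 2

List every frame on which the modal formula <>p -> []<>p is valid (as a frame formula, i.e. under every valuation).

none

Frame correspondent (Sahlqvist): forall x forall y forall z (Rxy & Rxz -> Ryz) — i.e. the Euclidean property.
F1: fails — Rus and Rus but not Rss.
F2: fails — Rcb and Rcb but not Rbb.
F3: fails — Rw0w1 and Rw0w1 but not Rw1w1.
F4: fails — R13 and R11 but not R31.
Valid on no frame.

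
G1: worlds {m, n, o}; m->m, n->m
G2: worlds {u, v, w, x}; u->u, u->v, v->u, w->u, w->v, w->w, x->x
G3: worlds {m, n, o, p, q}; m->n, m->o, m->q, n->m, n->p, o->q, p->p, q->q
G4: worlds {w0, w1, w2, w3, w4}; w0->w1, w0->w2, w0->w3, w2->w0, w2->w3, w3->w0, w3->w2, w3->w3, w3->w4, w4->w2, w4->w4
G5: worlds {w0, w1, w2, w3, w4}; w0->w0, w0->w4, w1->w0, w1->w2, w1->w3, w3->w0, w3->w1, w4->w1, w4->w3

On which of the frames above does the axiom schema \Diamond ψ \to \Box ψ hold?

Frame correspondent (Sahlqvist): \forall x \forall y \forall z (Rxy \wedge Rxz \to y = z) — i.e. partial functionality.
G1: condition met.
G2: fails — u sees both u and v.
G3: fails — m sees both n and o.
G4: fails — w0 sees both w1 and w2.
G5: fails — w0 sees both w0 and w4.
Valid on: G1.

G1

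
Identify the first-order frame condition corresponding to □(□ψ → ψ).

Suppose □(□ψ→ψ) is valid. Take Rxy and set V(ψ)={w : Ryw}. Then at y, □ψ holds; since □(□ψ→ψ) at x, □ψ→ψ at y, so ψ at y, i.e. Ryy.
Conversely, on a frame with shift-reflexivity the schema holds at every world under every valuation.
Frame condition: ∀x ∀y (Rxy → Ryy).

shift-reflexivity: ∀x ∀y (Rxy → Ryy)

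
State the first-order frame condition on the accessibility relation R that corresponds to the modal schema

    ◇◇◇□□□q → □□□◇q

This is a Sahlqvist (Geach-type) schema ◇^3□^3q → □^3◇^1q.
Minimal-valuation argument: fix x; take any y with xR^3y and any z with xR^3z. Set V(q) to the set of worlds R-reachable from y in exactly 3 steps. Then □^3q holds at y, so the antecedent holds at x; validity forces ◇^1q at z, giving a w with zR^1w and yR^3w.
First-order correspondent: ∀x ∀y ∀z ((xR³y ∧ xR³z) → ∃w (yR³w ∧ zRw)).

∀x ∀y ∀z ((xR³y ∧ xR³z) → ∃w (yR³w ∧ zRw))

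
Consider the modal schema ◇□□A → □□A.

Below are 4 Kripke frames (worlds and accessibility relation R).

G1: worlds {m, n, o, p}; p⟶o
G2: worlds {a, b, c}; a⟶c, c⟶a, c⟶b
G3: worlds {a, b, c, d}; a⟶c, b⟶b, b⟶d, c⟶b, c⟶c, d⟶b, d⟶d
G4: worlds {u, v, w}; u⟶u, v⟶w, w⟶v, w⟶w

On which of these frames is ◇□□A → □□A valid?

Frame correspondent (Sahlqvist): ∀x ∀y ∀z ((xRy ∧ xR²z) → ∃w (yR²w ∧ z = w)) — i.e. a generalized confluence (Geach) condition.
G1: satisfies the condition.
G2: fails — aRc, aR²a but no w with cR²w and a=w.
G3: fails — cRb, cR²c but no w with bR²w and c=w.
G4: satisfies the condition.
Valid on: G1, G4.

G1, G4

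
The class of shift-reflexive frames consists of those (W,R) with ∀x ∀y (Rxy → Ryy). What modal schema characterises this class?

This is shift-reflexivity; the standard corresponding axiom is T□: □(□q → q).
Suppose □(□q→q) is valid. Take Rxy and set V(q)={w : Ryw}. Then at y, □q holds; since □(□q→q) at x, □q→q at y, so q at y, i.e. Ryy.

□(□q → q)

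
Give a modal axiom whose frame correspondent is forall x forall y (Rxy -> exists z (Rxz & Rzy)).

□□s → □s

This is density; the standard corresponding axiom is C4: □□s → □s.
Suppose □□s→□s is valid. Take Rxy and set V(s)={w : xR²w}. Then □□s at x, so □s at x, so s at y, i.e. ∃z(Rxz∧Rzy).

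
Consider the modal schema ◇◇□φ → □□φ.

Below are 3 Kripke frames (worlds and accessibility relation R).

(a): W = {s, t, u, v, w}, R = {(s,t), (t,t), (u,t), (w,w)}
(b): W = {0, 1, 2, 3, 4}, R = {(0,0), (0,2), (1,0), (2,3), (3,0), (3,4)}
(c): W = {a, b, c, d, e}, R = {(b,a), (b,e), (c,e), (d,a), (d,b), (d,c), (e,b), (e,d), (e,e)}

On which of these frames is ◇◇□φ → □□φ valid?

(a)

Frame correspondent (Sahlqvist): ∀x ∀y ∀z ((xR²y ∧ xR²z) → ∃w (yRw ∧ z = w)) — i.e. a generalized confluence (Geach) condition.
(a): satisfies the condition.
(b): fails — 0R²0, 0R²3 but no w with 0Rw and 3=w.
(c): fails — bR²b, bR²b but no w with bRw and b=w.
Valid on: (a).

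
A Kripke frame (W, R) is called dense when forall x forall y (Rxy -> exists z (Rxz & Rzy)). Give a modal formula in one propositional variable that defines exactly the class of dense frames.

□□s → □s

A defining formula is □□s → □s (the C4 axiom).
Suppose □□s→□s is valid. Take Rxy and set V(s)={w : xR²w}. Then □□s at x, so □s at x, so s at y, i.e. ∃z(Rxz∧Rzy).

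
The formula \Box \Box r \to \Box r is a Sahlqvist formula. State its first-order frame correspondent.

Density

Suppose □□r→□r is valid. Take Rxy and set V(r)={w : xR²w}. Then □□r at x, so □r at x, so r at y, i.e. ∃z(Rxz∧Rzy).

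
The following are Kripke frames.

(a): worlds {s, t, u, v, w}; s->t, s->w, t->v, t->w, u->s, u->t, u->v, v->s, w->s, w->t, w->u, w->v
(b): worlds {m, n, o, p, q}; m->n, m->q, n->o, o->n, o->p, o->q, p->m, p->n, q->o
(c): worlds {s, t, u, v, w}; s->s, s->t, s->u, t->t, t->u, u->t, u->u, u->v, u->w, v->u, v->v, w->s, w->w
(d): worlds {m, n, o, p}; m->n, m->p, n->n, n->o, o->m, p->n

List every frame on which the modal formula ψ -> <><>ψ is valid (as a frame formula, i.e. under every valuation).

(c)

The schema corresponds to a generalized confluence (Geach) condition: forall x exists w (x = w & x R^2 w).
(a): fails — at u but no w* with u=w* and uR²w*.
(b): fails — at m but no w with m=w and mR²w.
(c): satisfies the condition.
(d): fails — at m but no w with m=w and mR²w.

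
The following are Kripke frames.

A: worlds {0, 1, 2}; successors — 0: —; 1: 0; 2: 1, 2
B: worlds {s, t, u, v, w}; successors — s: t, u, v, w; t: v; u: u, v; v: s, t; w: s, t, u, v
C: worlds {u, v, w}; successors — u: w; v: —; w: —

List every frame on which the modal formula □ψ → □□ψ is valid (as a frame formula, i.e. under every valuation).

Frame correspondent (Sahlqvist): ∀x ∀y ∀z (Rxy ∧ Ryz → Rxz) — i.e. transitivity.
A: fails — R21 and R10 but not R20.
B: fails — Ruv and Rvt but not Rut.
C: condition met.
Valid on: C.

C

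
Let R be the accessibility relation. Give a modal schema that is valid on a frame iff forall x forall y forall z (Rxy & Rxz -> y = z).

A defining formula is ◇q → □q (the CD axiom).
Suppose ◇q→□q is valid. Take Rxy, Rxz and set V(q)={y}. Then ◇q at x, so □q at x, so q at z, i.e. z=y.

◇q → □q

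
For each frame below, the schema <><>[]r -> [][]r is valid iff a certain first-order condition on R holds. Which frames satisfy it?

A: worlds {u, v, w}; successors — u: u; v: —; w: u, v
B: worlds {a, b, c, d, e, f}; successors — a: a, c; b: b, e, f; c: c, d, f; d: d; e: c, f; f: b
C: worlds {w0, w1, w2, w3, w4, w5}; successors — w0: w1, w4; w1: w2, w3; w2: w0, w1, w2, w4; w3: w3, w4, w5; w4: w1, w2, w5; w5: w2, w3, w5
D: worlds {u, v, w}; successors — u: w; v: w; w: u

A

Frame correspondent (Sahlqvist): forall x forall y forall z ((x R^2 y & x R^2 z) -> exists w (yRw & z = w)) — i.e. a generalized confluence (Geach) condition.
A: ✓.
B: fails — aR²a, aR²d but no w with aRw and d=w.
C: fails — w0R²w1, w0R²w1 but no w with w1Rw and w1=w.
D: fails — uR²u, uR²u but no t with uRt and u=t.
Valid on: A.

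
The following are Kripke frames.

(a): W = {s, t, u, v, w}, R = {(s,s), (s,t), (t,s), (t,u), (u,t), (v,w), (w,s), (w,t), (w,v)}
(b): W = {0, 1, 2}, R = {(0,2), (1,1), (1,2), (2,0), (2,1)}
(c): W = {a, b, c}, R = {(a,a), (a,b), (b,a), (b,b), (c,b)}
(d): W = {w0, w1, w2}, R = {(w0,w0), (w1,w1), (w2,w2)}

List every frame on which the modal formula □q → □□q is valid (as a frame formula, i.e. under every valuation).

This is the axiom for transitivity; its first-order frame correspondent is ∀x ∀y ∀z (Rxy ∧ Ryz → Rxz).
(a): fails — Rwt and Rtu but not Rwu.
(b): fails — R02 and R20 but not R00.
(c): fails — Rcb and Rba but not Rca.
(d): ✓.

(d)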